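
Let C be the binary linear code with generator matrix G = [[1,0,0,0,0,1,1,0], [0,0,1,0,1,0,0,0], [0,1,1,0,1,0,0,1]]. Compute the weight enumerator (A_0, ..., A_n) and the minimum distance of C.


Weight distribution: A_0 = 1, A_2 = 2, A_3 = 1, A_4 = 1, A_5 = 2, A_7 = 1. Minimum distance d = 2.

Enumerate all 2^3 = 8 messages m ∈ F_2^3.
For each, compute codeword c = mG in F_2^8, then tally its weight.
  m = 000 → c = 00000000, weight = 0.
  m = 100 → c = 10000110, weight = 3.
  m = 010 → c = 00101000, weight = 2.
  m = 110 → c = 10101110, weight = 5.
  m = 001 → c = 01101001, weight = 4.
  m = 101 → c = 11101111, weight = 7.
  m = 011 → c = 01000001, weight = 2.
  m = 111 → c = 11000111, weight = 5.
Tally weights:
  weight 0: 1 codewords.
  weight 2: 2 codewords.
  weight 3: 1 codewords.
  weight 4: 1 codewords.
  weight 5: 2 codewords.
  weight 7: 1 codewords.
Minimum distance d = smallest w > 0 with A_w > 0 = 2.
Sanity: Σ A_w = 8 = 2^3 = 8 ✓.


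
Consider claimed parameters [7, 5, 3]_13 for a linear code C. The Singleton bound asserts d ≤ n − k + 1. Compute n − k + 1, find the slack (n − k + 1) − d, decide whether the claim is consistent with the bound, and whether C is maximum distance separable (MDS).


Singleton RHS = n − k + 1 = 3, slack = 0, bound satisfied, MDS.

Singleton bound: d ≤ n − k + 1.
Here n = 7, k = 5, so n − k + 1 = 3.
Given d = 3, check d ≤ 3: YES.
Slack = (n − k + 1) − d = 0.
The code is MDS (slack = 0).
Description: the claimed parameters are [7, 5, 3]_13; such a code would be MDS (meets Singleton bound).


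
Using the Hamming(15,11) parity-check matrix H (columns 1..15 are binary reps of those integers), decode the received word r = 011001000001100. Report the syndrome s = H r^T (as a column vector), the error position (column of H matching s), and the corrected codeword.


s = (0, 1, 1, 0)^T, error position = 6, corrected codeword c = 011000000001100

Compute s = H r^T mod 2 one row at a time:
  s_1 = 0 + 0 + 0 + 0 + 1 + 1 + 0 + 0 = 2 ≡ 0 (mod 2).
  s_2 = 0 + 0 + 1 + 0 + 1 + 1 + 0 + 0 = 3 ≡ 1 (mod 2).
  s_3 = 1 + 1 + 1 + 0 + 0 + 0 + 0 + 0 = 3 ≡ 1 (mod 2).
  s_4 = 0 + 1 + 0 + 0 + 0 + 0 + 1 + 0 = 2 ≡ 0 (mod 2).
s = (0, 1, 1, 0)^T — this equals column 6 of H (binary 0110), so error is at position 6.
Correct: flip bit 6 of r = 011001000001100 to get c = 011000000001100.


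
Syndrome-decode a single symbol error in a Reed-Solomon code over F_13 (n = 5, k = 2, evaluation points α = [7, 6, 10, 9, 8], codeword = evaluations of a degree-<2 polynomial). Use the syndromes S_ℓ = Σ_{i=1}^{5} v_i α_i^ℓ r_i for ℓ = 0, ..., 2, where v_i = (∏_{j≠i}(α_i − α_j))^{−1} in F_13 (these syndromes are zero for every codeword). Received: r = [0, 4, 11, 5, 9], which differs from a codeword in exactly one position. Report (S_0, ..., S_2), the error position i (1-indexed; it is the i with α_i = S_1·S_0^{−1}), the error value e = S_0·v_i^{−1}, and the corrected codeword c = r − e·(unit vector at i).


S = (8, 2, 7), error at position 3, error magnitude e = 10, c = [0, 4, 1, 5, 9].

Step 1: column multipliers v_i = (∏_{j≠i}(α_i − α_j))^{−1} mod 13.
  i = 1 (α = 7): (7−6)(7−10)(7−9)(7−8) = 1·(−3)·(−2)·(−1) = −6 ≡ 7, so v_1 = 7^{−1} = 2 (mod 13).
  i = 2 (α = 6): (6−7)(6−10)(6−9)(6−8) = (−1)·(−4)·(−3)·(−2) = 24 ≡ 11, so v_2 = 11^{−1} = 6 (mod 13).
  i = 3 (α = 10): (10−7)(10−6)(10−9)(10−8) = 3·4·1·2 = 24 ≡ 11, so v_3 = 11^{−1} = 6 (mod 13).
  i = 4 (α = 9): (9−7)(9−6)(9−10)(9−8) = 2·3·(−1)·1 = −6 ≡ 7, so v_4 = 7^{−1} = 2 (mod 13).
  i = 5 (α = 8): (8−7)(8−6)(8−10)(8−9) = 1·2·(−2)·(−1) = 4 ≡ 4, so v_5 = 4^{−1} = 10 (mod 13).
  v = [2, 6, 6, 2, 10].
Step 2: syndromes of r = [0, 4, 11, 5, 9] (all sums mod 13).
  S_0 = Σ v_i r_i = 2·0 + 6·4 + 6·11 + 2·5 + 10·9 = 190 ≡ 8.
  S_1 = Σ v_i α_i r_i = 2·7·0 + 6·6·4 + 6·10·11 + 2·9·5 + 10·8·9 = 1614 ≡ 2.
  α_i^2 mod 13 = [10, 10, 9, 3, 12].
  S_2 = Σ v_i α_i^2 r_i = 2·10·0 + 6·10·4 + 6·9·11 + 2·3·5 + 10·12·9 = 1944 ≡ 7.
  S = (8, 2, 7) ≠ 0, so r is not a codeword (an error is present).
Step 3: locate the error. For a single error e at position i, S_ℓ = v_i·e·α_i^ℓ, so α_err = S_1/S_0.
  S_0^{−1} = 8^{−1} = 5 (mod 13), so α_err = 2·5 = 10 ≡ 10 = α_3. Error position i = 3.
  Consistency check: S_2/S_1 = 7·7 = 49 ≡ 10 = α_err ✓ (single-error assumption holds).
Step 4: error magnitude e = S_0/v_3 = S_0·∏_{j≠3}(α_3 − α_j) = 8·11 = 88 ≡ 10 (mod 13).
Step 5: correct position 3: c_3 = r_3 − e = 11 − 10 ≡ 1 (mod 13). Hence c = [0, 4, 1, 5, 9].
  Check: interpolating c through the α_i gives m(x) = 2 + 9·x (degree < 2) with m(α_i) = c_i for every i, so c is indeed a codeword.


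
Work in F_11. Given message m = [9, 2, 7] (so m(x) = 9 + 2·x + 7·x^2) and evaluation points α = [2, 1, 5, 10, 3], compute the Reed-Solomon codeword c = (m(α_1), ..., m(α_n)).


c = [8, 7, 7, 3, 1]

Message polynomial: m(x) = 9 + 2·x + 7·x^2 (mod 11).
For each evaluation point α_i, compute m(α_i) mod 11:
  α_1 = 2: Horner steps 7 → 5 → 8, so m(2) = 8.
  α_2 = 1: Horner steps 7 → 9 → 7, so m(1) = 7.
  α_3 = 5: Horner steps 7 → 4 → 7, so m(5) = 7.
  α_4 = 10: Horner steps 7 → 6 → 3, so m(10) = 3.
  α_5 = 3: Horner steps 7 → 1 → 1, so m(3) = 1.
Codeword c = [8, 7, 7, 3, 1] ∈ F_11^5.


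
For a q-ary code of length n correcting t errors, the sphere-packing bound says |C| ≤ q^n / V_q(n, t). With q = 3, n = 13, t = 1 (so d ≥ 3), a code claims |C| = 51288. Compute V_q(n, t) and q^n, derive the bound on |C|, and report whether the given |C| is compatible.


V_q(n, t) = 27, q^n = 1594323, Hamming bound = 59049, |C| = 51288 ≤ bound (satisfied).

Step 1: Compute V_q(n, t) = Σ_{j=0}^1 C(n, j) (q−1)^j.
  j = 0: C(13,0)·(2)^0 = 1·1 = 1.
  j = 1: C(13,1)·(2)^1 = 13·2 = 26.
  V_q(n, t) = 1 + 26 = 27.
Step 2: q^n = 3^13 = 1594323.
Step 3: Hamming bound ⌊q^n / V_q(n,t)⌋ = ⌊1594323/27⌋ = 59049.
Step 4: Compare |C| = 51288 to 59049: satisfied.
The claimed |C| lies below the Hamming bound.


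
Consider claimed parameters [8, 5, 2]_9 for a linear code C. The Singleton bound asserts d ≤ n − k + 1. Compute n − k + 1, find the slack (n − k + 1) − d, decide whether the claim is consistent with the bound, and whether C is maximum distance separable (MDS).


Singleton RHS = n − k + 1 = 4, slack = 2, bound satisfied, not MDS.

Singleton bound: d ≤ n − k + 1.
Here n = 8, k = 5, so n − k + 1 = 4.
Given d = 2, check d ≤ 4: YES.
Slack = (n − k + 1) − d = 2.
The code is NOT MDS (slack = 2 > 0).
Description: the claimed parameters are [8, 5, 2]_9; such a code would be non-MDS.


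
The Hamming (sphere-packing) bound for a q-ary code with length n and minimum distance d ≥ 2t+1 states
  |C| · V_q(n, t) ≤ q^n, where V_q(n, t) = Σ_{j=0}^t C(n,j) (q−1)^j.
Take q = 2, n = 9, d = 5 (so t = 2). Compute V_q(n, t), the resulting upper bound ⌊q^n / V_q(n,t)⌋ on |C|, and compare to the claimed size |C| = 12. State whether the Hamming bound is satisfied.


V_q(n, t) = 46, q^n = 512, Hamming bound = 11, |C| = 12 > bound (violated).

Step 1: Compute V_q(n, t) = Σ_{j=0}^2 C(n, j) (q−1)^j.
  j = 0: C(9,0)·(1)^0 = 1·1 = 1.
  j = 1: C(9,1)·(1)^1 = 9·1 = 9.
  j = 2: C(9,2)·(1)^2 = 36·1 = 36.
  V_q(n, t) = 1 + 9 + 36 = 46.
Step 2: q^n = 2^9 = 512.
Step 3: Hamming bound ⌊q^n / V_q(n,t)⌋ = ⌊512/46⌋ = 11.
Step 4: Compare |C| = 12 to 11: violated.
The claimed |C| lies above the Hamming bound, so no 2-ary code of length 9 with d ≥ 5 can have 12 codewords.


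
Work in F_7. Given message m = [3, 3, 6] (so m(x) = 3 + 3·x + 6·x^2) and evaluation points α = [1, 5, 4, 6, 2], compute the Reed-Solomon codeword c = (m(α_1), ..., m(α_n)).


c = [5, 0, 6, 6, 5]

Message polynomial: m(x) = 3 + 3·x + 6·x^2 (mod 7).
For each evaluation point α_i, compute m(α_i) mod 7:
  α_1 = 1: Horner steps 6 → 2 → 5, so m(1) = 5.
  α_2 = 5: Horner steps 6 → 5 → 0, so m(5) = 0.
  α_3 = 4: Horner steps 6 → 6 → 6, so m(4) = 6.
  α_4 = 6: Horner steps 6 → 4 → 6, so m(6) = 6.
  α_5 = 2: Horner steps 6 → 1 → 5, so m(2) = 5.
Codeword c = [5, 0, 6, 6, 5] ∈ F_7^5.


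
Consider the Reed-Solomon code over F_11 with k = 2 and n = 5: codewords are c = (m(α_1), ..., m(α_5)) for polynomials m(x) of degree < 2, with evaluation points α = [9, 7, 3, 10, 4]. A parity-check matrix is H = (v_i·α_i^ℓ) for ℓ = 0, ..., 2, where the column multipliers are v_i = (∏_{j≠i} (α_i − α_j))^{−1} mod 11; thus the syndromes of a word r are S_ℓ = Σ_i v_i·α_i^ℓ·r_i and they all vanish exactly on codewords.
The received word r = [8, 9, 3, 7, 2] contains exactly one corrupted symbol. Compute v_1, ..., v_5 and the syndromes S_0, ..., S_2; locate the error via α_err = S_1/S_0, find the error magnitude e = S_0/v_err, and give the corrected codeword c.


S = (9, 8, 1), error at position 2, error magnitude e = 10, c = [8, 10, 3, 7, 2].

Step 1: column multipliers v_i = (∏_{j≠i}(α_i − α_j))^{−1} mod 11.
  i = 1 (α = 9): (9−7)(9−3)(9−10)(9−4) = 2·6·(−1)·5 = −60 ≡ 6, so v_1 = 6^{−1} = 2 (mod 11).
  i = 2 (α = 7): (7−9)(7−3)(7−10)(7−4) = (−2)·4·(−3)·3 = 72 ≡ 6, so v_2 = 6^{−1} = 2 (mod 11).
  i = 3 (α = 3): (3−9)(3−7)(3−10)(3−4) = (−6)·(−4)·(−7)·(−1) = 168 ≡ 3, so v_3 = 3^{−1} = 4 (mod 11).
  i = 4 (α = 10): (10−9)(10−7)(10−3)(10−4) = 1·3·7·6 = 126 ≡ 5, so v_4 = 5^{−1} = 9 (mod 11).
  i = 5 (α = 4): (4−9)(4−7)(4−3)(4−10) = (−5)·(−3)·1·(−6) = −90 ≡ 9, so v_5 = 9^{−1} = 5 (mod 11).
  v = [2, 2, 4, 9, 5].
Step 2: syndromes of r = [8, 9, 3, 7, 2] (all sums mod 11).
  S_0 = Σ v_i r_i = 2·8 + 2·9 + 4·3 + 9·7 + 5·2 = 119 ≡ 9.
  S_1 = Σ v_i α_i r_i = 2·9·8 + 2·7·9 + 4·3·3 + 9·10·7 + 5·4·2 = 976 ≡ 8.
  α_i^2 mod 11 = [4, 5, 9, 1, 5].
  S_2 = Σ v_i α_i^2 r_i = 2·4·8 + 2·5·9 + 4·9·3 + 9·1·7 + 5·5·2 = 375 ≡ 1.
  S = (9, 8, 1) ≠ 0, so r is not a codeword (an error is present).
Step 3: locate the error. For a single error e at position i, S_ℓ = v_i·e·α_i^ℓ, so α_err = S_1/S_0.
  S_0^{−1} = 9^{−1} = 5 (mod 11), so α_err = 8·5 = 40 ≡ 7 = α_2. Error position i = 2.
  Consistency check: S_2/S_1 = 1·7 = 7 ≡ 7 = α_err ✓ (single-error assumption holds).
Step 4: error magnitude e = S_0/v_2 = S_0·∏_{j≠2}(α_2 − α_j) = 9·6 = 54 ≡ 10 (mod 11).
Step 5: correct position 2: c_2 = r_2 − e = 9 − 10 ≡ 10 (mod 11). Hence c = [8, 10, 3, 7, 2].
  Check: interpolating c through the α_i gives m(x) = 6 + 10·x (degree < 2) with m(α_i) = c_i for every i, so c is indeed a codeword.


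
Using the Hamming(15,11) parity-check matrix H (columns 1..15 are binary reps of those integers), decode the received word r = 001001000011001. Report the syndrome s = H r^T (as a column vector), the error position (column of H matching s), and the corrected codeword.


s = (1, 1, 0, 1)^T, error position = 13, corrected codeword c = 001001000011101

Compute s = H r^T mod 2 one row at a time:
  s_1 = 0 + 0 + 0 + 1 + 1 + 0 + 0 + 1 = 3 ≡ 1 (mod 2).
  s_2 = 0 + 0 + 1 + 0 + 1 + 0 + 0 + 1 = 3 ≡ 1 (mod 2).
  s_3 = 0 + 1 + 1 + 0 + 0 + 1 + 0 + 1 = 4 ≡ 0 (mod 2).
  s_4 = 0 + 1 + 0 + 0 + 0 + 1 + 0 + 1 = 3 ≡ 1 (mod 2).
s = (1, 1, 0, 1)^T — this equals column 13 of H (binary 1101), so error is at position 13.
Correct: flip bit 13 of r = 001001000011001 to get c = 001001000011101.


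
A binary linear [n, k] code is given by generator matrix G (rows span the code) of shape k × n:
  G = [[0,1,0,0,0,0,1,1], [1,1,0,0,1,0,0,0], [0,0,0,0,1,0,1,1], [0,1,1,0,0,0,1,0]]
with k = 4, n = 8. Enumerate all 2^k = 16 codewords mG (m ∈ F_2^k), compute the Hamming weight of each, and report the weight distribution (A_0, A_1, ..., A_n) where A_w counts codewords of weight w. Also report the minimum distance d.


Weight distribution: A_0 = 1, A_1 = 1, A_2 = 2, A_3 = 6, A_4 = 5, A_5 = 1. Minimum distance d = 1.

Enumerate all 2^4 = 16 messages m ∈ F_2^4.
For each, compute codeword c = mG in F_2^8, then tally its weight.
  m = 0000 → c = 00000000, weight = 0.
  m = 1000 → c = 01000011, weight = 3.
  m = 0100 → c = 11001000, weight = 3.
  m = 1100 → c = 10001011, weight = 4.
  m = 0010 → c = 00001011, weight = 3.
  m = 1010 → c = 01001000, weight = 2.
  m = 0110 → c = 11000011, weight = 4.
  m = 1110 → c = 10000000, weight = 1.
  m = 0001 → c = 01100010, weight = 3.
  m = 1001 → c = 00100001, weight = 2.
  m = 0101 → c = 10101010, weight = 4.
  m = 1101 → c = 11101001, weight = 5.
  m = 0011 → c = 01101001, weight = 4.
  m = 1011 → c = 00101010, weight = 3.
  m = 0111 → c = 10100001, weight = 3.
  m = 1111 → c = 11100010, weight = 4.
Tally weights:
  weight 0: 1 codewords.
  weight 1: 1 codewords.
  weight 2: 2 codewords.
  weight 3: 6 codewords.
  weight 4: 5 codewords.
  weight 5: 1 codewords.
Minimum distance d = smallest w > 0 with A_w > 0 = 1.
Sanity: Σ A_w = 16 = 2^4 = 16 ✓.


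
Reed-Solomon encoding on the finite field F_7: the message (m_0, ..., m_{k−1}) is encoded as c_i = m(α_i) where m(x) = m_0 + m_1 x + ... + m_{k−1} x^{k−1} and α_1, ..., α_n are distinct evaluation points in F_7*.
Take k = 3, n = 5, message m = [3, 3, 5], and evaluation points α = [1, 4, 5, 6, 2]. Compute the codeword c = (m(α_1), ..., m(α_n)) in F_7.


c = [4, 4, 3, 5, 1]

Message polynomial: m(x) = 3 + 3·x + 5·x^2 (mod 7).
For each evaluation point α_i, compute m(α_i) mod 7:
  α_1 = 1: Horner steps 5 → 1 → 4, so m(1) = 4.
  α_2 = 4: Horner steps 5 → 2 → 4, so m(4) = 4.
  α_3 = 5: Horner steps 5 → 0 → 3, so m(5) = 3.
  α_4 = 6: Horner steps 5 → 5 → 5, so m(6) = 5.
  α_5 = 2: Horner steps 5 → 6 → 1, so m(2) = 1.
Codeword c = [4, 4, 3, 5, 1] ∈ F_7^5.


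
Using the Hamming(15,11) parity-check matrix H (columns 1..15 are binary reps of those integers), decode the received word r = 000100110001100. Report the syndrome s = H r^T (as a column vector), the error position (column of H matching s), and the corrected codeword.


s = (1, 0, 1, 0)^T, error position = 10, corrected codeword c = 000100110101100

Compute s = H r^T mod 2 one row at a time:
  s_1 = 1 + 0 + 0 + 0 + 1 + 1 + 0 + 0 = 3 ≡ 1 (mod 2).
  s_2 = 1 + 0 + 0 + 1 + 1 + 1 + 0 + 0 = 4 ≡ 0 (mod 2).
  s_3 = 0 + 0 + 0 + 1 + 0 + 0 + 0 + 0 = 1 ≡ 1 (mod 2).
  s_4 = 0 + 0 + 0 + 1 + 0 + 0 + 1 + 0 = 2 ≡ 0 (mod 2).
s = (1, 0, 1, 0)^T — this equals column 10 of H (binary 1010), so error is at position 10.
Correct: flip bit 10 of r = 000100110001100 to get c = 000100110101100.


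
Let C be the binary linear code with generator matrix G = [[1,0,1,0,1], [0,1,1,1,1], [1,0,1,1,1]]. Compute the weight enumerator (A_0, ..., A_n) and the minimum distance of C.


Weight distribution: A_0 = 1, A_1 = 1, A_2 = 1, A_3 = 3, A_4 = 2. Minimum distance d = 1.

Enumerate all 2^3 = 8 messages m ∈ F_2^3.
For each, compute codeword c = mG in F_2^5, then tally its weight.
  m = 000 → c = 00000, weight = 0.
  m = 100 → c = 10101, weight = 3.
  m = 010 → c = 01111, weight = 4.
  m = 110 → c = 11010, weight = 3.
  m = 001 → c = 10111, weight = 4.
  m = 101 → c = 00010, weight = 1.
  m = 011 → c = 11000, weight = 2.
  m = 111 → c = 01101, weight = 3.
Tally weights:
  weight 0: 1 codewords.
  weight 1: 1 codewords.
  weight 2: 1 codewords.
  weight 3: 3 codewords.
  weight 4: 2 codewords.
Minimum distance d = smallest w > 0 with A_w > 0 = 1.
Sanity: Σ A_w = 8 = 2^3 = 8 ✓.


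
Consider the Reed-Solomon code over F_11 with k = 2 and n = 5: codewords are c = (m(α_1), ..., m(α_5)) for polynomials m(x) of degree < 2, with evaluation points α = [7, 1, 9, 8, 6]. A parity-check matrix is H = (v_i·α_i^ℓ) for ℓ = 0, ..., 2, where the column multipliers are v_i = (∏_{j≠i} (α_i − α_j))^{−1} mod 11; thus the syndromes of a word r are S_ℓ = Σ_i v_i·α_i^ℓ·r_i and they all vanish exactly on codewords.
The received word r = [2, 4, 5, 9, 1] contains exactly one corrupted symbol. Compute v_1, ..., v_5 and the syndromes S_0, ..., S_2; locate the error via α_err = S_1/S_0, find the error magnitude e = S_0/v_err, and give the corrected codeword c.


S = (2, 1, 6), error at position 5, error magnitude e = 6, c = [2, 4, 5, 9, 6].

Step 1: column multipliers v_i = (∏_{j≠i}(α_i − α_j))^{−1} mod 11.
  i = 1 (α = 7): (7−1)(7−9)(7−8)(7−6) = 6·(−2)·(−1)·1 = 12 ≡ 1, so v_1 = 1^{−1} = 1 (mod 11).
  i = 2 (α = 1): (1−7)(1−9)(1−8)(1−6) = (−6)·(−8)·(−7)·(−5) = 1680 ≡ 8, so v_2 = 8^{−1} = 7 (mod 11).
  i = 3 (α = 9): (9−7)(9−1)(9−8)(9−6) = 2·8·1·3 = 48 ≡ 4, so v_3 = 4^{−1} = 3 (mod 11).
  i = 4 (α = 8): (8−7)(8−1)(8−9)(8−6) = 1·7·(−1)·2 = −14 ≡ 8, so v_4 = 8^{−1} = 7 (mod 11).
  i = 5 (α = 6): (6−7)(6−1)(6−9)(6−8) = (−1)·5·(−3)·(−2) = −30 ≡ 3, so v_5 = 3^{−1} = 4 (mod 11).
  v = [1, 7, 3, 7, 4].
Step 2: syndromes of r = [2, 4, 5, 9, 1] (all sums mod 11).
  S_0 = Σ v_i r_i = 1·2 + 7·4 + 3·5 + 7·9 + 4·1 = 112 ≡ 2.
  S_1 = Σ v_i α_i r_i = 1·7·2 + 7·1·4 + 3·9·5 + 7·8·9 + 4·6·1 = 705 ≡ 1.
  α_i^2 mod 11 = [5, 1, 4, 9, 3].
  S_2 = Σ v_i α_i^2 r_i = 1·5·2 + 7·1·4 + 3·4·5 + 7·9·9 + 4·3·1 = 677 ≡ 6.
  S = (2, 1, 6) ≠ 0, so r is not a codeword (an error is present).
Step 3: locate the error. For a single error e at position i, S_ℓ = v_i·e·α_i^ℓ, so α_err = S_1/S_0.
  S_0^{−1} = 2^{−1} = 6 (mod 11), so α_err = 1·6 = 6 ≡ 6 = α_5. Error position i = 5.
  Consistency check: S_2/S_1 = 6·1 = 6 ≡ 6 = α_err ✓ (single-error assumption holds).
Step 4: error magnitude e = S_0/v_5 = S_0·∏_{j≠5}(α_5 − α_j) = 2·3 = 6 ≡ 6 (mod 11).
Step 5: correct position 5: c_5 = r_5 − e = 1 − 6 ≡ 6 (mod 11). Hence c = [2, 4, 5, 9, 6].
  Check: interpolating c through the α_i gives m(x) = 8 + 7·x (degree < 2) with m(α_i) = c_i for every i, so c is indeed a codeword.


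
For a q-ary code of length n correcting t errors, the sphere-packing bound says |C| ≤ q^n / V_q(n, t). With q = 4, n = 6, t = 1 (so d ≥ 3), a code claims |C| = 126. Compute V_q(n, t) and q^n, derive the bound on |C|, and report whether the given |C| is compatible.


V_q(n, t) = 19, q^n = 4096, Hamming bound = 215, |C| = 126 ≤ bound (satisfied).

Step 1: Compute V_q(n, t) = Σ_{j=0}^1 C(n, j) (q−1)^j.
  j = 0: C(6,0)·(3)^0 = 1·1 = 1.
  j = 1: C(6,1)·(3)^1 = 6·3 = 18.
  V_q(n, t) = 1 + 18 = 19.
Step 2: q^n = 4^6 = 4096.
Step 3: Hamming bound ⌊q^n / V_q(n,t)⌋ = ⌊4096/19⌋ = 215.
Step 4: Compare |C| = 126 to 215: satisfied.
The claimed |C| lies below the Hamming bound.


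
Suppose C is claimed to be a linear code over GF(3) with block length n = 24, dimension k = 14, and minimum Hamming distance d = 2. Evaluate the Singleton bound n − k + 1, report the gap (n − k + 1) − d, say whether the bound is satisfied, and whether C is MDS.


Singleton RHS = n − k + 1 = 11, slack = 9, bound satisfied, not MDS.

Singleton bound: d ≤ n − k + 1.
Here n = 24, k = 14, so n − k + 1 = 11.
Given d = 2, check d ≤ 11: YES.
Slack = (n − k + 1) − d = 9.
The code is NOT MDS (slack = 9 > 0).
Description: the claimed parameters are [24, 14, 2]_3; such a code would be non-MDS.


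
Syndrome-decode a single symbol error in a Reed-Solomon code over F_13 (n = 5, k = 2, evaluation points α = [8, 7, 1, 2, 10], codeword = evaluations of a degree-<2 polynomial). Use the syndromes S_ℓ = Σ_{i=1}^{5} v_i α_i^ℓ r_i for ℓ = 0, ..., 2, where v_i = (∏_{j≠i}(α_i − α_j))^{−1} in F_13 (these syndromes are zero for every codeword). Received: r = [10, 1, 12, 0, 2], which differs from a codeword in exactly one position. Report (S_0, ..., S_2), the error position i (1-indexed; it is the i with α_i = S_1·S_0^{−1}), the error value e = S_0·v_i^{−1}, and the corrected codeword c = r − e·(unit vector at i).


S = (10, 7, 1), error at position 4, error magnitude e = 5, c = [10, 1, 12, 8, 2].

Step 1: column multipliers v_i = (∏_{j≠i}(α_i − α_j))^{−1} mod 13.
  i = 1 (α = 8): (8−7)(8−1)(8−2)(8−10) = 1·7·6·(−2) = −84 ≡ 7, so v_1 = 7^{−1} = 2 (mod 13).
  i = 2 (α = 7): (7−8)(7−1)(7−2)(7−10) = (−1)·6·5·(−3) = 90 ≡ 12, so v_2 = 12^{−1} = 12 (mod 13).
  i = 3 (α = 1): (1−8)(1−7)(1−2)(1−10) = (−7)·(−6)·(−1)·(−9) = 378 ≡ 1, so v_3 = 1^{−1} = 1 (mod 13).
  i = 4 (α = 2): (2−8)(2−7)(2−1)(2−10) = (−6)·(−5)·1·(−8) = −240 ≡ 7, so v_4 = 7^{−1} = 2 (mod 13).
  i = 5 (α = 10): (10−8)(10−7)(10−1)(10−2) = 2·3·9·8 = 432 ≡ 3, so v_5 = 3^{−1} = 9 (mod 13).
  v = [2, 12, 1, 2, 9].
Step 2: syndromes of r = [10, 1, 12, 0, 2] (all sums mod 13).
  S_0 = Σ v_i r_i = 2·10 + 12·1 + 1·12 + 2·0 + 9·2 = 62 ≡ 10.
  S_1 = Σ v_i α_i r_i = 2·8·10 + 12·7·1 + 1·1·12 + 2·2·0 + 9·10·2 = 436 ≡ 7.
  α_i^2 mod 13 = [12, 10, 1, 4, 9].
  S_2 = Σ v_i α_i^2 r_i = 2·12·10 + 12·10·1 + 1·1·12 + 2·4·0 + 9·9·2 = 534 ≡ 1.
  S = (10, 7, 1) ≠ 0, so r is not a codeword (an error is present).
Step 3: locate the error. For a single error e at position i, S_ℓ = v_i·e·α_i^ℓ, so α_err = S_1/S_0.
  S_0^{−1} = 10^{−1} = 4 (mod 13), so α_err = 7·4 = 28 ≡ 2 = α_4. Error position i = 4.
  Consistency check: S_2/S_1 = 1·2 = 2 ≡ 2 = α_err ✓ (single-error assumption holds).
Step 4: error magnitude e = S_0/v_4 = S_0·∏_{j≠4}(α_4 − α_j) = 10·7 = 70 ≡ 5 (mod 13).
Step 5: correct position 4: c_4 = r_4 − e = 0 − 5 ≡ 8 (mod 13). Hence c = [10, 1, 12, 8, 2].
  Check: interpolating c through the α_i gives m(x) = 3 + 9·x (degree < 2) with m(α_i) = c_i for every i, so c is indeed a codeword.


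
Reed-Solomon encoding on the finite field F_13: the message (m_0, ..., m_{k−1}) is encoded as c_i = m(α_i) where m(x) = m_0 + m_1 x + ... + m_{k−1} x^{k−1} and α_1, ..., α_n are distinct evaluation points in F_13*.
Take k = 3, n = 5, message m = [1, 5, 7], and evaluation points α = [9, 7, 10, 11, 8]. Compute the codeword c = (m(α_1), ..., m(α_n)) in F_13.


c = [2, 2, 10, 6, 8]

Message polynomial: m(x) = 1 + 5·x + 7·x^2 (mod 13).
For each evaluation point α_i, compute m(α_i) mod 13:
  α_1 = 9: Horner steps 7 → 3 → 2, so m(9) = 2.
  α_2 = 7: Horner steps 7 → 2 → 2, so m(7) = 2.
  α_3 = 10: Horner steps 7 → 10 → 10, so m(10) = 10.
  α_4 = 11: Horner steps 7 → 4 → 6, so m(11) = 6.
  α_5 = 8: Horner steps 7 → 9 → 8, so m(8) = 8.
Codeword c = [2, 2, 10, 6, 8] ∈ F_13^5.


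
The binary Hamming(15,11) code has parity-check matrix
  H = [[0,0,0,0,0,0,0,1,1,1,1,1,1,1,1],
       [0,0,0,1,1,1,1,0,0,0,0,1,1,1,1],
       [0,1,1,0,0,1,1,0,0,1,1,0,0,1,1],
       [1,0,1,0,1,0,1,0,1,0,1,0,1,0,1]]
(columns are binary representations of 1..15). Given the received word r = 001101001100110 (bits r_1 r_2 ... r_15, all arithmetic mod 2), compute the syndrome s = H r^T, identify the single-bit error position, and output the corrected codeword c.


s = (0, 0, 0, 1)^T, error position = 1, corrected codeword c = 101101001100110

Compute s = H r^T mod 2 one row at a time:
  s_1 = 0 + 1 + 1 + 0 + 0 + 1 + 1 + 0 = 4 ≡ 0 (mod 2).
  s_2 = 1 + 0 + 1 + 0 + 0 + 1 + 1 + 0 = 4 ≡ 0 (mod 2).
  s_3 = 0 + 1 + 1 + 0 + 1 + 0 + 1 + 0 = 4 ≡ 0 (mod 2).
  s_4 = 0 + 1 + 0 + 0 + 1 + 0 + 1 + 0 = 3 ≡ 1 (mod 2).
s = (0, 0, 0, 1)^T — this equals column 1 of H (binary 0001), so error is at position 1.
Correct: flip bit 1 of r = 001101001100110 to get c = 101101001100110.


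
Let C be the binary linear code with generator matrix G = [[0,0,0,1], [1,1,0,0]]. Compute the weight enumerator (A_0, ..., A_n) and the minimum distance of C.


Weight distribution: A_0 = 1, A_1 = 1, A_2 = 1, A_3 = 1. Minimum distance d = 1.

Enumerate all 2^2 = 4 messages m ∈ F_2^2.
For each, compute codeword c = mG in F_2^4, then tally its weight.
  m = 00 → c = 0000, weight = 0.
  m = 10 → c = 0001, weight = 1.
  m = 01 → c = 1100, weight = 2.
  m = 11 → c = 1101, weight = 3.
Tally weights:
  weight 0: 1 codewords.
  weight 1: 1 codewords.
  weight 2: 1 codewords.
  weight 3: 1 codewords.
Minimum distance d = smallest w > 0 with A_w > 0 = 1.
Sanity: Σ A_w = 4 = 2^2 = 4 ✓.


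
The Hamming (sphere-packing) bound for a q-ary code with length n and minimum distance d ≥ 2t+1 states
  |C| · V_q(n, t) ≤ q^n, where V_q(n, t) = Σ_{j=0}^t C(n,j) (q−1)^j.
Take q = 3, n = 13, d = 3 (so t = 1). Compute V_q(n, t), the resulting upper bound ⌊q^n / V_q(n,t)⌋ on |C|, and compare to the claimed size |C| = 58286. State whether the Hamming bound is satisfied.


V_q(n, t) = 27, q^n = 1594323, Hamming bound = 59049, |C| = 58286 ≤ bound (satisfied).

Step 1: Compute V_q(n, t) = Σ_{j=0}^1 C(n, j) (q−1)^j.
  j = 0: C(13,0)·(2)^0 = 1·1 = 1.
  j = 1: C(13,1)·(2)^1 = 13·2 = 26.
  V_q(n, t) = 1 + 26 = 27.
Step 2: q^n = 3^13 = 1594323.
Step 3: Hamming bound ⌊q^n / V_q(n,t)⌋ = ⌊1594323/27⌋ = 59049.
Step 4: Compare |C| = 58286 to 59049: satisfied.
The claimed |C| lies below the Hamming bound.


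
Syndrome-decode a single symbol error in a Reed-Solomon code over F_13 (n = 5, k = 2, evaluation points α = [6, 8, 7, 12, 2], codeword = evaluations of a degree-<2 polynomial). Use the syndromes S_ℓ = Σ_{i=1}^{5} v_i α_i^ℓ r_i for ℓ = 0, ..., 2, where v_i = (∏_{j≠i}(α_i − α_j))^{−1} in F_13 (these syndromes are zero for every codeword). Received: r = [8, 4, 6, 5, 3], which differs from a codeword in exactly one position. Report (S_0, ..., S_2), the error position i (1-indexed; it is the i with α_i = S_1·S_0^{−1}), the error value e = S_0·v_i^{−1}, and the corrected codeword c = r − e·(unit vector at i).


S = (12, 1, 12), error at position 4, error magnitude e = 9, c = [8, 4, 6, 9, 3].

Step 1: column multipliers v_i = (∏_{j≠i}(α_i − α_j))^{−1} mod 13.
  i = 1 (α = 6): (6−8)(6−7)(6−12)(6−2) = (−2)·(−1)·(−6)·4 = −48 ≡ 4, so v_1 = 4^{−1} = 10 (mod 13).
  i = 2 (α = 8): (8−6)(8−7)(8−12)(8−2) = 2·1·(−4)·6 = −48 ≡ 4, so v_2 = 4^{−1} = 10 (mod 13).
  i = 3 (α = 7): (7−6)(7−8)(7−12)(7−2) = 1·(−1)·(−5)·5 = 25 ≡ 12, so v_3 = 12^{−1} = 12 (mod 13).
  i = 4 (α = 12): (12−6)(12−8)(12−7)(12−2) = 6·4·5·10 = 1200 ≡ 4, so v_4 = 4^{−1} = 10 (mod 13).
  i = 5 (α = 2): (2−6)(2−8)(2−7)(2−12) = (−4)·(−6)·(−5)·(−10) = 1200 ≡ 4, so v_5 = 4^{−1} = 10 (mod 13).
  v = [10, 10, 12, 10, 10].
Step 2: syndromes of r = [8, 4, 6, 5, 3] (all sums mod 13).
  S_0 = Σ v_i r_i = 10·8 + 10·4 + 12·6 + 10·5 + 10·3 = 272 ≡ 12.
  S_1 = Σ v_i α_i r_i = 10·6·8 + 10·8·4 + 12·7·6 + 10·12·5 + 10·2·3 = 1964 ≡ 1.
  α_i^2 mod 13 = [10, 12, 10, 1, 4].
  S_2 = Σ v_i α_i^2 r_i = 10·10·8 + 10·12·4 + 12·10·6 + 10·1·5 + 10·4·3 = 2170 ≡ 12.
  S = (12, 1, 12) ≠ 0, so r is not a codeword (an error is present).
Step 3: locate the error. For a single error e at position i, S_ℓ = v_i·e·α_i^ℓ, so α_err = S_1/S_0.
  S_0^{−1} = 12^{−1} = 12 (mod 13), so α_err = 1·12 = 12 ≡ 12 = α_4. Error position i = 4.
  Consistency check: S_2/S_1 = 12·1 = 12 ≡ 12 = α_err ✓ (single-error assumption holds).
Step 4: error magnitude e = S_0/v_4 = S_0·∏_{j≠4}(α_4 − α_j) = 12·4 = 48 ≡ 9 (mod 13).
Step 5: correct position 4: c_4 = r_4 − e = 5 − 9 ≡ 9 (mod 13). Hence c = [8, 4, 6, 9, 3].
  Check: interpolating c through the α_i gives m(x) = 7 + 11·x (degree < 2) with m(α_i) = c_i for every i, so c is indeed a codeword.


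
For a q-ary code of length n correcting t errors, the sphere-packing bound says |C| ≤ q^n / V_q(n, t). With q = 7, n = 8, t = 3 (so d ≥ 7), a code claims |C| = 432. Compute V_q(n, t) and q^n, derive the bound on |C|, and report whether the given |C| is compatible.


V_q(n, t) = 13153, q^n = 5764801, Hamming bound = 438, |C| = 432 ≤ bound (satisfied).

Step 1: Compute V_q(n, t) = Σ_{j=0}^3 C(n, j) (q−1)^j.
  j = 0: C(8,0)·(6)^0 = 1·1 = 1.
  j = 1: C(8,1)·(6)^1 = 8·6 = 48.
  j = 2: C(8,2)·(6)^2 = 28·36 = 1008.
  j = 3: C(8,3)·(6)^3 = 56·216 = 12096.
  V_q(n, t) = 1 + 48 + 1008 + 12096 = 13153.
Step 2: q^n = 7^8 = 5764801.
Step 3: Hamming bound ⌊q^n / V_q(n,t)⌋ = ⌊5764801/13153⌋ = 438.
Step 4: Compare |C| = 432 to 438: satisfied.
The claimed |C| lies below the Hamming bound.


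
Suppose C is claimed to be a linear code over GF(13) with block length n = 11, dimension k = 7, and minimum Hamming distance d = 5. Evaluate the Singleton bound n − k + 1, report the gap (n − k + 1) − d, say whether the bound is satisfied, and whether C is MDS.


Singleton RHS = n − k + 1 = 5, slack = 0, bound satisfied, MDS.

Singleton bound: d ≤ n − k + 1.
Here n = 11, k = 7, so n − k + 1 = 5.
Given d = 5, check d ≤ 5: YES.
Slack = (n − k + 1) − d = 0.
The code is MDS (slack = 0).
Description: the claimed parameters are [11, 7, 5]_13; such a code would be MDS (meets Singleton bound).


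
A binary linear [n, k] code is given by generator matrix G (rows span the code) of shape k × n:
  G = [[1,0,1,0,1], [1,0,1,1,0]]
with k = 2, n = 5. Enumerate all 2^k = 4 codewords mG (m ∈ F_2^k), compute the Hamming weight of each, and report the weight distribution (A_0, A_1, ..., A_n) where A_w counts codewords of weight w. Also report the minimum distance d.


Weight distribution: A_0 = 1, A_2 = 1, A_3 = 2. Minimum distance d = 2.

Enumerate all 2^2 = 4 messages m ∈ F_2^2.
For each, compute codeword c = mG in F_2^5, then tally its weight.
  m = 00 → c = 00000, weight = 0.
  m = 10 → c = 10101, weight = 3.
  m = 01 → c = 10110, weight = 3.
  m = 11 → c = 00011, weight = 2.
Tally weights:
  weight 0: 1 codewords.
  weight 2: 1 codewords.
  weight 3: 2 codewords.
Minimum distance d = smallest w > 0 with A_w > 0 = 2.
Sanity: Σ A_w = 4 = 2^2 = 4 ✓.


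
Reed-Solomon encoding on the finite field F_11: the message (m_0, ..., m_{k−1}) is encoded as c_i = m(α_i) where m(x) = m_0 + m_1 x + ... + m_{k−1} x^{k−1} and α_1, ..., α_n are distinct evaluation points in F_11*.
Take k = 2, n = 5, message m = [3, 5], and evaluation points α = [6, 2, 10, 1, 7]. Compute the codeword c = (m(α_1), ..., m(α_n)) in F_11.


c = [0, 2, 9, 8, 5]

Message polynomial: m(x) = 3 + 5·x (mod 11).
For each evaluation point α_i, compute m(α_i) mod 11:
  α_1 = 6: Horner steps 5 → 0, so m(6) = 0.
  α_2 = 2: Horner steps 5 → 2, so m(2) = 2.
  α_3 = 10: Horner steps 5 → 9, so m(10) = 9.
  α_4 = 1: Horner steps 5 → 8, so m(1) = 8.
  α_5 = 7: Horner steps 5 → 5, so m(7) = 5.
Codeword c = [0, 2, 9, 8, 5] ∈ F_11^5.


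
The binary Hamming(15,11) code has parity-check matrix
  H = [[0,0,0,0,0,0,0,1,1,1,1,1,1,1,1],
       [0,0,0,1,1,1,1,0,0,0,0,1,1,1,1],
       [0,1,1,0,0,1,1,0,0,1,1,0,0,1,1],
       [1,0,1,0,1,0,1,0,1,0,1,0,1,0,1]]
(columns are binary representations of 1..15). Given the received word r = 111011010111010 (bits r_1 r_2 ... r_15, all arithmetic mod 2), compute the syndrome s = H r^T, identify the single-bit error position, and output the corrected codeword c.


s = (1, 0, 0, 0)^T, error position = 8, corrected codeword c = 111011000111010

Compute s = H r^T mod 2 one row at a time:
  s_1 = 1 + 0 + 1 + 1 + 1 + 0 + 1 + 0 = 5 ≡ 1 (mod 2).
  s_2 = 0 + 1 + 1 + 0 + 1 + 0 + 1 + 0 = 4 ≡ 0 (mod 2).
  s_3 = 1 + 1 + 1 + 0 + 1 + 1 + 1 + 0 = 6 ≡ 0 (mod 2).
  s_4 = 1 + 1 + 1 + 0 + 0 + 1 + 0 + 0 = 4 ≡ 0 (mod 2).
s = (1, 0, 0, 0)^T — this equals column 8 of H (binary 1000), so error is at position 8.
Correct: flip bit 8 of r = 111011010111010 to get c = 111011000111010.


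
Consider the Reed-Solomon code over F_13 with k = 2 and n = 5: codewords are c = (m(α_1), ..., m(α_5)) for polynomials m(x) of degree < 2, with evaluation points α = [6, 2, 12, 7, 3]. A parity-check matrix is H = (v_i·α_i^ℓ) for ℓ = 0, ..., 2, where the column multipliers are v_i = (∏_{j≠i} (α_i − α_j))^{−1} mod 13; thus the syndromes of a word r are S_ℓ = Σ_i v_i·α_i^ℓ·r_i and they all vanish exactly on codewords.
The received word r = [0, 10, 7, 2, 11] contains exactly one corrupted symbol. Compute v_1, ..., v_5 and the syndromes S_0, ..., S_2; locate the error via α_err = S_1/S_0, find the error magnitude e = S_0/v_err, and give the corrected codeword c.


S = (11, 1, 6), error at position 1, error magnitude e = 12, c = [1, 10, 7, 2, 11].

Step 1: column multipliers v_i = (∏_{j≠i}(α_i − α_j))^{−1} mod 13.
  i = 1 (α = 6): (6−2)(6−12)(6−7)(6−3) = 4·(−6)·(−1)·3 = 72 ≡ 7, so v_1 = 7^{−1} = 2 (mod 13).
  i = 2 (α = 2): (2−6)(2−12)(2−7)(2−3) = (−4)·(−10)·(−5)·(−1) = 200 ≡ 5, so v_2 = 5^{−1} = 8 (mod 13).
  i = 3 (α = 12): (12−6)(12−2)(12−7)(12−3) = 6·10·5·9 = 2700 ≡ 9, so v_3 = 9^{−1} = 3 (mod 13).
  i = 4 (α = 7): (7−6)(7−2)(7−12)(7−3) = 1·5·(−5)·4 = −100 ≡ 4, so v_4 = 4^{−1} = 10 (mod 13).
  i = 5 (α = 3): (3−6)(3−2)(3−12)(3−7) = (−3)·1·(−9)·(−4) = −108 ≡ 9, so v_5 = 9^{−1} = 3 (mod 13).
  v = [2, 8, 3, 10, 3].
Step 2: syndromes of r = [0, 10, 7, 2, 11] (all sums mod 13).
  S_0 = Σ v_i r_i = 2·0 + 8·10 + 3·7 + 10·2 + 3·11 = 154 ≡ 11.
  S_1 = Σ v_i α_i r_i = 2·6·0 + 8·2·10 + 3·12·7 + 10·7·2 + 3·3·11 = 651 ≡ 1.
  α_i^2 mod 13 = [10, 4, 1, 10, 9].
  S_2 = Σ v_i α_i^2 r_i = 2·10·0 + 8·4·10 + 3·1·7 + 10·10·2 + 3·9·11 = 838 ≡ 6.
  S = (11, 1, 6) ≠ 0, so r is not a codeword (an error is present).
Step 3: locate the error. For a single error e at position i, S_ℓ = v_i·e·α_i^ℓ, so α_err = S_1/S_0.
  S_0^{−1} = 11^{−1} = 6 (mod 13), so α_err = 1·6 = 6 ≡ 6 = α_1. Error position i = 1.
  Consistency check: S_2/S_1 = 6·1 = 6 ≡ 6 = α_err ✓ (single-error assumption holds).
Step 4: error magnitude e = S_0/v_1 = S_0·∏_{j≠1}(α_1 − α_j) = 11·7 = 77 ≡ 12 (mod 13).
Step 5: correct position 1: c_1 = r_1 − e = 0 − 12 ≡ 1 (mod 13). Hence c = [1, 10, 7, 2, 11].
  Check: interpolating c through the α_i gives m(x) = 8 + 1·x (degree < 2) with m(α_i) = c_i for every i, so c is indeed a codeword.


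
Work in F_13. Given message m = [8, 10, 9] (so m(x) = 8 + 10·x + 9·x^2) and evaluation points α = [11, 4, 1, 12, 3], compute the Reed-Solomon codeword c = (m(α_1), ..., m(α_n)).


c = [11, 10, 1, 7, 2]

Message polynomial: m(x) = 8 + 10·x + 9·x^2 (mod 13).
For each evaluation point α_i, compute m(α_i) mod 13:
  α_1 = 11: Horner steps 9 → 5 → 11, so m(11) = 11.
  α_2 = 4: Horner steps 9 → 7 → 10, so m(4) = 10.
  α_3 = 1: Horner steps 9 → 6 → 1, so m(1) = 1.
  α_4 = 12: Horner steps 9 → 1 → 7, so m(12) = 7.
  α_5 = 3: Horner steps 9 → 11 → 2, so m(3) = 2.
Codeword c = [11, 10, 1, 7, 2] ∈ F_13^5.


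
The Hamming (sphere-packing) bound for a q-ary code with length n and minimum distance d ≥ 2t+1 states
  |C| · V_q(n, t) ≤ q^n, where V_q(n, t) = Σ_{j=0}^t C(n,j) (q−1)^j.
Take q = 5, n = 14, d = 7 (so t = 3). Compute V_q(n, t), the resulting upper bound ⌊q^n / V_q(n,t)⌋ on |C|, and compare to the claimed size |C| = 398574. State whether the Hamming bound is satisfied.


V_q(n, t) = 24809, q^n = 6103515625, Hamming bound = 246020, |C| = 398574 > bound (violated).

Step 1: Compute V_q(n, t) = Σ_{j=0}^3 C(n, j) (q−1)^j.
  j = 0: C(14,0)·(4)^0 = 1·1 = 1.
  j = 1: C(14,1)·(4)^1 = 14·4 = 56.
  j = 2: C(14,2)·(4)^2 = 91·16 = 1456.
  j = 3: C(14,3)·(4)^3 = 364·64 = 23296.
  V_q(n, t) = 1 + 56 + 1456 + 23296 = 24809.
Step 2: q^n = 5^14 = 6103515625.
Step 3: Hamming bound ⌊q^n / V_q(n,t)⌋ = ⌊6103515625/24809⌋ = 246020.
Step 4: Compare |C| = 398574 to 246020: violated.
The claimed |C| lies above the Hamming bound, so no 5-ary code of length 14 with d ≥ 7 can have 398574 codewords.


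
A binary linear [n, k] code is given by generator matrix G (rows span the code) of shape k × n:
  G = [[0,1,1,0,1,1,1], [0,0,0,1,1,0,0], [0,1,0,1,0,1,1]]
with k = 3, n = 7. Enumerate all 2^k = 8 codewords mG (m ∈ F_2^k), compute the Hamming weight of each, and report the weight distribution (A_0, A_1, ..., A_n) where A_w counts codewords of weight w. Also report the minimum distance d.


Weight distribution: A_0 = 1, A_1 = 1, A_2 = 1, A_3 = 1, A_4 = 2, A_5 = 2. Minimum distance d = 1.

Enumerate all 2^3 = 8 messages m ∈ F_2^3.
For each, compute codeword c = mG in F_2^7, then tally its weight.
  m = 000 → c = 0000000, weight = 0.
  m = 100 → c = 0110111, weight = 5.
  m = 010 → c = 0001100, weight = 2.
  m = 110 → c = 0111011, weight = 5.
  m = 001 → c = 0101011, weight = 4.
  m = 101 → c = 0011100, weight = 3.
  m = 011 → c = 0100111, weight = 4.
  m = 111 → c = 0010000, weight = 1.
Tally weights:
  weight 0: 1 codewords.
  weight 1: 1 codewords.
  weight 2: 1 codewords.
  weight 3: 1 codewords.
  weight 4: 2 codewords.
  weight 5: 2 codewords.
Minimum distance d = smallest w > 0 with A_w > 0 = 1.
Sanity: Σ A_w = 8 = 2^3 = 8 ✓.


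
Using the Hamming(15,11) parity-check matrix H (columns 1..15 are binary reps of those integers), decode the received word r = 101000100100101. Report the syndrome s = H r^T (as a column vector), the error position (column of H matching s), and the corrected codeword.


s = (1, 1, 0, 1)^T, error position = 13, corrected codeword c = 101000100100001

Compute s = H r^T mod 2 one row at a time:
  s_1 = 0 + 0 + 1 + 0 + 0 + 1 + 0 + 1 = 3 ≡ 1 (mod 2).
  s_2 = 0 + 0 + 0 + 1 + 0 + 1 + 0 + 1 = 3 ≡ 1 (mod 2).
  s_3 = 0 + 1 + 0 + 1 + 1 + 0 + 0 + 1 = 4 ≡ 0 (mod 2).
  s_4 = 1 + 1 + 0 + 1 + 0 + 0 + 1 + 1 = 5 ≡ 1 (mod 2).
s = (1, 1, 0, 1)^T — this equals column 13 of H (binary 1101), so error is at position 13.
Correct: flip bit 13 of r = 101000100100101 to get c = 101000100100001.


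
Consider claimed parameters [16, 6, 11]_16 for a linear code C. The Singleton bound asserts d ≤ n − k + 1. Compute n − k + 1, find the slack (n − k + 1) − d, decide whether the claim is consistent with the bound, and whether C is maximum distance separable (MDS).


Singleton RHS = n − k + 1 = 11, slack = 0, bound satisfied, MDS.

Singleton bound: d ≤ n − k + 1.
Here n = 16, k = 6, so n − k + 1 = 11.
Given d = 11, check d ≤ 11: YES.
Slack = (n − k + 1) − d = 0.
The code is MDS (slack = 0).
Description: the claimed parameters are [16, 6, 11]_16; such a code would be MDS (meets Singleton bound).


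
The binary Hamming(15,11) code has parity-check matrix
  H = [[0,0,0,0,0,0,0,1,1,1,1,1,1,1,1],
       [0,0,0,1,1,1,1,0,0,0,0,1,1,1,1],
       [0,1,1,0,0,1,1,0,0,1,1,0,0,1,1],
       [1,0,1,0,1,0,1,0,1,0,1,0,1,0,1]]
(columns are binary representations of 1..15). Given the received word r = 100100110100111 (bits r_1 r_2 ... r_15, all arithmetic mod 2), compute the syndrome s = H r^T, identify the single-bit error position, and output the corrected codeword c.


s = (1, 1, 0, 0)^T, error position = 12, corrected codeword c = 100100110101111

Compute s = H r^T mod 2 one row at a time:
  s_1 = 1 + 0 + 1 + 0 + 0 + 1 + 1 + 1 = 5 ≡ 1 (mod 2).
  s_2 = 1 + 0 + 0 + 1 + 0 + 1 + 1 + 1 = 5 ≡ 1 (mod 2).
  s_3 = 0 + 0 + 0 + 1 + 1 + 0 + 1 + 1 = 4 ≡ 0 (mod 2).
  s_4 = 1 + 0 + 0 + 1 + 0 + 0 + 1 + 1 = 4 ≡ 0 (mod 2).
s = (1, 1, 0, 0)^T — this equals column 12 of H (binary 1100), so error is at position 12.
Correct: flip bit 12 of r = 100100110100111 to get c = 100100110101111.


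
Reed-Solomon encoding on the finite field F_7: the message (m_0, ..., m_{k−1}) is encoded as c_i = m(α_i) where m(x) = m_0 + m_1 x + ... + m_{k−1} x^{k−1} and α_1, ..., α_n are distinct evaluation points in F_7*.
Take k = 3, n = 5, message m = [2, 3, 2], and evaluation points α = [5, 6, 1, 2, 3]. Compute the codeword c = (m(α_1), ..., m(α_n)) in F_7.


c = [4, 1, 0, 2, 1]

Message polynomial: m(x) = 2 + 3·x + 2·x^2 (mod 7).
For each evaluation point α_i, compute m(α_i) mod 7:
  α_1 = 5: Horner steps 2 → 6 → 4, so m(5) = 4.
  α_2 = 6: Horner steps 2 → 1 → 1, so m(6) = 1.
  α_3 = 1: Horner steps 2 → 5 → 0, so m(1) = 0.
  α_4 = 2: Horner steps 2 → 0 → 2, so m(2) = 2.
  α_5 = 3: Horner steps 2 → 2 → 1, so m(3) = 1.
Codeword c = [4, 1, 0, 2, 1] ∈ F_7^5.
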